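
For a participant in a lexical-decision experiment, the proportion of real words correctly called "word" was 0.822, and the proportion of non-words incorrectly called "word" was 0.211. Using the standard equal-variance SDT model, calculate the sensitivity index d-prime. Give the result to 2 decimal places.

d-prime = 1.73

Φ⁻¹(H) = Φ⁻¹(0.822) = 0.923
Φ⁻¹(FA) = Φ⁻¹(0.211) = -0.803
d' = z(H) − z(FA) = 0.923 − (-0.803) = 1.726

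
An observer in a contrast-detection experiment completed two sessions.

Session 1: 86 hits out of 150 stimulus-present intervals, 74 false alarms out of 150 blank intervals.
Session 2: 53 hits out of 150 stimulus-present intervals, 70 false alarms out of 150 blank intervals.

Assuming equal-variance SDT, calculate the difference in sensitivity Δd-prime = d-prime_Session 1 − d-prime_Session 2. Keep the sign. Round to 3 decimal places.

Session 1: z(0.5733) = 0.1848, z(0.4933) = -0.0168, d' = 0.2016
Session 2: z(0.3533) = -0.3764, z(0.4667) = -0.0836, d' = -0.2928
Δd' = d'_Session 1 − d'_Session 2 = 0.2016 − (-0.2928) = 0.4944
Session 1 has the higher sensitivity.

Δd-prime = 0.494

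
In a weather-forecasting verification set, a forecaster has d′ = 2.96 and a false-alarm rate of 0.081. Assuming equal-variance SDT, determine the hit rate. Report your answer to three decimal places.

z(false-alarm rate) = z(0.081) = -1.3984
z(H) = z(FA) + d' = -1.3984 + 2.96 = 1.5616
hit rate = Φ(1.5616) = 0.9408

hit rate = 0.941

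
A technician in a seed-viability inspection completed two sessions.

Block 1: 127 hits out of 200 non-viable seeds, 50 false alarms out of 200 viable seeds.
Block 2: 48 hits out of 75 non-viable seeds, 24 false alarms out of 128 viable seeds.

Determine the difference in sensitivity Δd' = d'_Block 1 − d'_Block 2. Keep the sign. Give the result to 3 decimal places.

Block 1: z(0.6350) = 0.3451, z(0.2500) = -0.6745, d' = 1.0196
Block 2: z(0.6400) = 0.3585, z(0.1875) = -0.8871, d' = 1.2456
Δd' = d'_Block 1 − d'_Block 2 = 1.0196 − 1.2456 = -0.2260
Block 2 has the higher sensitivity.

Δd' = -0.226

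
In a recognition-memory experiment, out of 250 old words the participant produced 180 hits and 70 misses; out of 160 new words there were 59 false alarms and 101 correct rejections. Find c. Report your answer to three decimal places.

H = 180/250 = 0.7200
FA = 59/160 = 0.3688
Φ⁻¹(0.7200) = 0.5828, Φ⁻¹(0.3688) = -0.3350
c = −½·[z(H) + z(FA)] = −0.5 × (0.5828 + (-0.3350)) = -0.1239

c = -0.124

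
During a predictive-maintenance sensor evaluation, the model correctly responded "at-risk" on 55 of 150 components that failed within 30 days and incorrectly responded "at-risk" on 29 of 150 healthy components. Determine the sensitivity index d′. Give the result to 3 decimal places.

H = 55/150 = 0.3667
FA = 29/150 = 0.1933
Φ⁻¹(H) = -0.3406
Φ⁻¹(FA) = -0.8658
d' = z(H) − z(FA) = -0.3406 − (-0.8658) = 0.5252

d′ = 0.525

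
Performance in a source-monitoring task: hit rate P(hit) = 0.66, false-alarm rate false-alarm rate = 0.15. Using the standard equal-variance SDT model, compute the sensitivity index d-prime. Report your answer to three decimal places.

Φ⁻¹(0.66) = 0.4125, Φ⁻¹(0.15) = -1.0364
d' = z(H) − z(FA) = 0.4125 − (-1.0364) = 1.4489

d-prime = 1.449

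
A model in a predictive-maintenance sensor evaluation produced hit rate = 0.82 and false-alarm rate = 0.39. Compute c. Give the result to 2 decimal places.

Φ⁻¹(0.82) = 0.915, Φ⁻¹(0.39) = -0.279
c = −½·[z(H) + z(FA)] = −0.5 × (0.915 + (-0.279)) = -0.318
c < 0: the model has a liberal response bias.

c = -0.32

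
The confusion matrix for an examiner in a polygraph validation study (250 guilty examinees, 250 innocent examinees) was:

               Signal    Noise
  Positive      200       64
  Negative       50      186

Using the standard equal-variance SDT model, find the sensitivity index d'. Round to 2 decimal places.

H = 200/250 = 0.8000
FA = 64/250 = 0.2560
z(H) = z(0.8000) = 0.8416
z(FA) = z(0.2560) = -0.6557
d' = z(H) − z(FA) = 0.8416 − (-0.6557) = 1.4973

d' = 1.50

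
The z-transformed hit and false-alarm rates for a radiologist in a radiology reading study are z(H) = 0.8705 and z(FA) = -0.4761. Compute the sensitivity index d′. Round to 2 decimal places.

d' = z(H) − z(FA) = 0.8705 − (-0.4761) = 1.3466

d′ = 1.35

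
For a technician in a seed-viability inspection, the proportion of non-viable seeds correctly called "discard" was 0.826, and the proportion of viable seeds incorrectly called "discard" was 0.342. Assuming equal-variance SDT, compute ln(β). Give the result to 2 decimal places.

z(H) = 0.938
z(FA) = -0.407
ln β = −½·[z(H)² − z(FA)²] = −0.5 × (0.880 − 0.166) = -0.357

ln β = -0.36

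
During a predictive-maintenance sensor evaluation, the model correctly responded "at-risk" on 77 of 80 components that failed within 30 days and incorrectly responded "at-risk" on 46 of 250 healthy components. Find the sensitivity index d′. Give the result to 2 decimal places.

d′ = 2.68

H = 77/80 = 0.9625
FA = 46/250 = 0.1840
z(H) = 1.7805
z(FA) = -0.9002
d' = z(H) − z(FA) = 1.7805 − (-0.9002) = 2.6807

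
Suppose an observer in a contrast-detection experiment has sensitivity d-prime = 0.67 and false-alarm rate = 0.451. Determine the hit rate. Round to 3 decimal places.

hit rate = 0.708

z(false-alarm rate) = z(0.451) = -0.1231
z(H) = z(FA) + d' = -0.1231 + 0.67 = 0.5469
hit rate = Φ(0.5469) = 0.7078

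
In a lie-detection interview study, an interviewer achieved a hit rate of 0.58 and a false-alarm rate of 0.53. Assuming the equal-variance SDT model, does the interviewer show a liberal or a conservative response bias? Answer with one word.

liberal

z(H) = 0.202, z(FA) = 0.075
c = −½·(z(H) + z(FA)) = -0.1385
c < 0 → liberal criterion (biased toward responding “yes”).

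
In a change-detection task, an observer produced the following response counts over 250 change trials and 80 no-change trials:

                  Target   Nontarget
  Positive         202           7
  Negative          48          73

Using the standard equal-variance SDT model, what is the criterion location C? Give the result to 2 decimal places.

C = 0.24

H = 202/250 = 0.8080
FA = 7/80 = 0.0875
Φ⁻¹(H) = 0.8705
Φ⁻¹(FA) = -1.3563
c = −½·[z(H) + z(FA)] = −0.5 × (0.8705 + (-1.3563)) = 0.2429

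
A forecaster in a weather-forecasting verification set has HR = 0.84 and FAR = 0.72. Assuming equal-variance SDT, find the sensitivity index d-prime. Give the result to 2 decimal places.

d-prime = 0.41

z(0.84) = 0.994, z(0.72) = 0.583
d' = z(H) − z(FA) = 0.994 − 0.583 = 0.411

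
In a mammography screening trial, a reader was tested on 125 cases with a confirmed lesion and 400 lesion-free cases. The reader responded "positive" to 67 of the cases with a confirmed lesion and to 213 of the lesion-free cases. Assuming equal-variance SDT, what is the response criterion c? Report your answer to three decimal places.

c = -0.086

H = 67/125 = 0.5360
FA = 213/400 = 0.5325
Φ⁻¹(H) = Φ⁻¹(0.5360) = 0.0904
Φ⁻¹(FA) = Φ⁻¹(0.5325) = 0.0816
c = −½·[z(H) + z(FA)] = −0.5 × (0.0904 + 0.0816) = -0.0860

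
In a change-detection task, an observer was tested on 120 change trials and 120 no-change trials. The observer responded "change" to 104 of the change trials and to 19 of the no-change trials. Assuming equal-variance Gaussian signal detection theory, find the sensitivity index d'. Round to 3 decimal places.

d' = 2.112

H = 104/120 = 0.8667
FA = 19/120 = 0.1583
Φ⁻¹(0.8667) = 1.1109, Φ⁻¹(0.1583) = -1.0015
d' = z(H) − z(FA) = 1.1109 − (-1.0015) = 2.1124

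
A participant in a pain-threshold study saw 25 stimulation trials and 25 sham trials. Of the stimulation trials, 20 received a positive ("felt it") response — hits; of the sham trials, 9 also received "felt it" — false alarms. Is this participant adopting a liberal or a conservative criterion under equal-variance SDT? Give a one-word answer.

z(H) = 0.842, z(FA) = -0.358
c = −½·(z(H) + z(FA)) = -0.242
c < 0 → liberal criterion (biased toward responding “yes”).

liberal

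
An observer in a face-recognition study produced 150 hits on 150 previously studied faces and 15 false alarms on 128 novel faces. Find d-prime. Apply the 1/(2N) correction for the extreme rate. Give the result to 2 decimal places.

The hit rate is 150/150 = 1, so apply the 1/(2N) correction: H → 1 − 1/(2·150) = 0.99667.
z(H) = z(0.99667) = 2.713
z(FA) = z(0.11719) = -1.189
d' = 2.713 − (-1.189) = 3.902

d-prime = 3.90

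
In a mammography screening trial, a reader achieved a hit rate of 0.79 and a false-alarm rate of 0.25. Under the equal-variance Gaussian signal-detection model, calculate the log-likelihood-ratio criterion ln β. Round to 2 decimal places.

ln β = -0.10

z(H) = 0.806
z(FA) = -0.674
ln β = −½·[z(H)² − z(FA)²] = −0.5 × (0.650 − 0.454) = -0.098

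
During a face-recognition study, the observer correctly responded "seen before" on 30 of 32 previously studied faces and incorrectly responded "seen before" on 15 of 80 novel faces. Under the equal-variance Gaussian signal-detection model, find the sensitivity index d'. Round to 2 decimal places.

H = 30/32 = 0.9375
FA = 15/80 = 0.1875
z(H) = z(0.9375) = 1.5341
z(FA) = z(0.1875) = -0.8871
d' = z(H) − z(FA) = 1.5341 − (-0.8871) = 2.4212

d' = 2.42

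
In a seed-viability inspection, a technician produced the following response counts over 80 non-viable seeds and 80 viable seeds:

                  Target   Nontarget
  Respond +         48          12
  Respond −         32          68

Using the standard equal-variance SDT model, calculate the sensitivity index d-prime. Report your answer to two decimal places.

H = 48/80 = 0.6000
FA = 12/80 = 0.1500
z(H) = z(0.6000) = 0.2533
z(FA) = z(0.1500) = -1.0364
d' = z(H) − z(FA) = 0.2533 − (-1.0364) = 1.2897

d-prime = 1.29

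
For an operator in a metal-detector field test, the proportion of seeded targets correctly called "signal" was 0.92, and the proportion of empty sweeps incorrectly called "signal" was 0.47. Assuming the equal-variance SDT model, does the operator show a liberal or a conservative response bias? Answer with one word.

liberal

z(H) = 1.405, z(FA) = -0.075
c = −½·(z(H) + z(FA)) = -0.665
c < 0 → liberal criterion (biased toward responding “yes”).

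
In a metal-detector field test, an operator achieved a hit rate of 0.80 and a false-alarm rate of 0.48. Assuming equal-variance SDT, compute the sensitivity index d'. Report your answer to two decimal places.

d' = 0.89

z(H) = z(0.80) = 0.8416
z(FA) = z(0.48) = -0.0502
d' = z(H) − z(FA) = 0.8416 − (-0.0502) = 0.8918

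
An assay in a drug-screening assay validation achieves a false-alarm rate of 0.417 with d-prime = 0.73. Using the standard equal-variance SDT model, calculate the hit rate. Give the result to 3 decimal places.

hit rate = 0.699

z(false-alarm rate) = z(0.417) = -0.2096
z(H) = z(FA) + d' = -0.2096 + 0.73 = 0.5204
hit rate = Φ(0.5204) = 0.6986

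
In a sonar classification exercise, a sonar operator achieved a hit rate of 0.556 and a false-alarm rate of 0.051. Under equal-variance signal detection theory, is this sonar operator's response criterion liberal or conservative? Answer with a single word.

z(H) = 0.141, z(FA) = -1.635
c = −½·(z(H) + z(FA)) = 0.747
c > 0 → conservative criterion (biased toward responding “no”).

conservative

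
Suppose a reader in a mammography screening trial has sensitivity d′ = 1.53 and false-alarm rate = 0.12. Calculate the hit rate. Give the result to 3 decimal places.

hit rate = 0.639

z(false-alarm rate) = z(0.12) = -1.1750
z(H) = z(FA) + d' = -1.1750 + 1.53 = 0.3550
hit rate = Φ(0.3550) = 0.6387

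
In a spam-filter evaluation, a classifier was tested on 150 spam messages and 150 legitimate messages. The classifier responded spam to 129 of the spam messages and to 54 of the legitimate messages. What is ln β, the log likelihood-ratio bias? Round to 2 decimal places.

ln β = -0.52

H = 129/150 = 0.8600
FA = 54/150 = 0.3600
z(H) = 1.080
z(FA) = -0.358
ln β = −½·[z(H)² − z(FA)²] = −0.5 × (1.166 − 0.128) = -0.519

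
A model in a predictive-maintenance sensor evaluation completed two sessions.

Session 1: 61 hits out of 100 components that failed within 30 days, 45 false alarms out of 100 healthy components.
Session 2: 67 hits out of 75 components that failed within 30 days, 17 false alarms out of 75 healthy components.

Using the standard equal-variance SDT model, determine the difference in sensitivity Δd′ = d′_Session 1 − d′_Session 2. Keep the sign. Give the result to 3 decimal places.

Δd′ = -1.589

Session 1: z(0.6100) = 0.2793, z(0.4500) = -0.1257, d' = 0.4050
Session 2: z(0.8933) = 1.2443, z(0.2267) = -0.7498, d' = 1.9941
Δd' = d'_Session 1 − d'_Session 2 = 0.4050 − 1.9941 = -1.5891
Session 2 has the higher sensitivity.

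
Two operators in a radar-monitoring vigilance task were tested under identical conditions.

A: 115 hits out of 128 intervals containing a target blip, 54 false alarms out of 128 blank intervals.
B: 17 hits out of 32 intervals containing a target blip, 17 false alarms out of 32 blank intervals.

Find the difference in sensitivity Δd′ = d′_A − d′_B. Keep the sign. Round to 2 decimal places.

Δd′ = 1.47

A: z(0.8984) = 1.272, z(0.4219) = -0.197, d' = 1.469
B: z(0.5312) = 0.078, z(0.5312) = 0.078, d' = 0.000
Δd' = d'_A − d'_B = 1.469 − 0.000 = 1.469
A has the higher sensitivity.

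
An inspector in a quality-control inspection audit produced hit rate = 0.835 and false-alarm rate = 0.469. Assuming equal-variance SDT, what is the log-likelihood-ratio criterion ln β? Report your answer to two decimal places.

Φ⁻¹(H) = 0.974
Φ⁻¹(FA) = -0.078
ln β = −½·[z(H)² − z(FA)²] = −0.5 × (0.949 − 0.006) = -0.4715

ln β = -0.47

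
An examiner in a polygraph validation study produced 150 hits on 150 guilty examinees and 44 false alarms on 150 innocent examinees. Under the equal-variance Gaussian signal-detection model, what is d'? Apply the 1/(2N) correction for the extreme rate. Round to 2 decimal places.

d' = 3.26

The hit rate is 150/150 = 1, so apply the 1/(2N) correction: H → 1 − 1/(2·150) = 0.99667.
z(H) = z(0.99667) = 2.713
z(FA) = z(0.29333) = -0.544
d' = 2.713 − (-0.544) = 3.257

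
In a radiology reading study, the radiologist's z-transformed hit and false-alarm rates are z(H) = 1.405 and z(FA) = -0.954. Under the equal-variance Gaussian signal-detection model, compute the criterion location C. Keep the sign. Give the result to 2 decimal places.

C = -0.23

c = −½·[z(H) + z(FA)] = −½·(1.405 + (-0.954)) = -0.2255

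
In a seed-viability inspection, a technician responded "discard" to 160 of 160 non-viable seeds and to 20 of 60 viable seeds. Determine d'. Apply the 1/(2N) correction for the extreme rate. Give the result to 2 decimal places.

The hit rate is 160/160 = 1, so apply the 1/(2N) correction: H → 1 − 1/(2·160) = 0.99687.
z(H) = z(0.99687) = 2.734
z(FA) = z(0.33333) = -0.431
d' = 2.734 − (-0.431) = 3.165

d' = 3.17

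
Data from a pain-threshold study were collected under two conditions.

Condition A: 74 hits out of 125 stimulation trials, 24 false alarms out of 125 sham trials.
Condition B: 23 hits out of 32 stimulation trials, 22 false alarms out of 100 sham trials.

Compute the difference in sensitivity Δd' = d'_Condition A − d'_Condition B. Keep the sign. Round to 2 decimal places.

Condition A: z(0.5920) = 0.233, z(0.1920) = -0.871, d' = 1.104
Condition B: z(0.7188) = 0.579, z(0.2200) = -0.772, d' = 1.351
Δd' = d'_Condition A − d'_Condition B = 1.104 − 1.351 = -0.247
Condition B has the higher sensitivity.

Δd' = -0.25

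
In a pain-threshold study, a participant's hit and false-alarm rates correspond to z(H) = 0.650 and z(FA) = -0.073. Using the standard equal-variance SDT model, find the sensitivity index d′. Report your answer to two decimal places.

d' = z(H) − z(FA) = 0.650 − (-0.073) = 0.723

d′ = 0.72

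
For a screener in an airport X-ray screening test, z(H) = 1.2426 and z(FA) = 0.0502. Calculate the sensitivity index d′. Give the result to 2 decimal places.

d′ = 1.19

d' = z(H) − z(FA) = 1.2426 − 0.0502 = 1.1924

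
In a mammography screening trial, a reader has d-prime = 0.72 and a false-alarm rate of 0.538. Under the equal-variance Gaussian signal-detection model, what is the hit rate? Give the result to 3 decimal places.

z(false-alarm rate) = z(0.538) = 0.0954
z(H) = z(FA) + d' = 0.0954 + 0.72 = 0.8154
hit rate = Φ(0.8154) = 0.7926

hit rate = 0.793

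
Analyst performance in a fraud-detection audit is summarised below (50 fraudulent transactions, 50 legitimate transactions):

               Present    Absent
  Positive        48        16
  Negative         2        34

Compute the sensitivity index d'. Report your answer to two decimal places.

d' = 2.22

H = 48/50 = 0.9600
FA = 16/50 = 0.3200
z(H) = z(0.9600) = 1.7507
z(FA) = z(0.3200) = -0.4677
d' = z(H) − z(FA) = 1.7507 − (-0.4677) = 2.2184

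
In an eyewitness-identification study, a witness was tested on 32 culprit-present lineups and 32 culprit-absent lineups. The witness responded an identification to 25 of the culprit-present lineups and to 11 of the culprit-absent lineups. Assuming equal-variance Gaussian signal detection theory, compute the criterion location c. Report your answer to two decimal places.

H = 25/32 = 0.7812
FA = 11/32 = 0.3438
Φ⁻¹(0.7812) = 0.7763, Φ⁻¹(0.3438) = -0.4021
c = −½·[z(H) + z(FA)] = −0.5 × (0.7763 + (-0.4021)) = -0.1871

c = -0.19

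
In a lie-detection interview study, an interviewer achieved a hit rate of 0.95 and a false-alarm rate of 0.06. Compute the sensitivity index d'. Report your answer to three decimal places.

z(H) = 1.6449
z(FA) = -1.5548
d' = z(H) − z(FA) = 1.6449 − (-1.5548) = 3.1997

d' = 3.200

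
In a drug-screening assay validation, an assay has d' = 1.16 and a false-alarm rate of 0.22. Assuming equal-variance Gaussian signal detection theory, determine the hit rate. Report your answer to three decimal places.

hit rate = 0.651

z(false-alarm rate) = z(0.22) = -0.7722
z(H) = z(FA) + d' = -0.7722 + 1.16 = 0.3878
hit rate = Φ(0.3878) = 0.6509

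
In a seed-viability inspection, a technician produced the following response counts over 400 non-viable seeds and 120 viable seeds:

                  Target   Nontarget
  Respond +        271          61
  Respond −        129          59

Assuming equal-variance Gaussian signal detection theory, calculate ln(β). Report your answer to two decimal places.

H = 271/400 = 0.6775
FA = 61/120 = 0.5083
z(0.6775) = 0.461, z(0.5083) = 0.021
ln β = −½·[z(H)² − z(FA)²] = −0.5 × (0.213 − 0.000) = -0.1065

ln β = -0.11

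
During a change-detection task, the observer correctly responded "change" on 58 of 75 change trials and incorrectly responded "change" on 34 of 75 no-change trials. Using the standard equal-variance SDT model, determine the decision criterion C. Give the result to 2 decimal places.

C = -0.32

H = 58/75 = 0.7733
FA = 34/75 = 0.4533
z(H) = z(0.7733) = 0.7498
z(FA) = z(0.4533) = -0.1173
c = −½·[z(H) + z(FA)] = −0.5 × (0.7498 + (-0.1173)) = -0.31625
c < 0: the observer has a liberal response bias.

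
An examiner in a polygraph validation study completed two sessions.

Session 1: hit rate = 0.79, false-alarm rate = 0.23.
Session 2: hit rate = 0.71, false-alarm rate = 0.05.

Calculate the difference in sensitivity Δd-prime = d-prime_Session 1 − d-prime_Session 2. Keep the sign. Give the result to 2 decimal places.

Δd-prime = -0.65

Session 1: z(0.79) = 0.806, z(0.23) = -0.739, d' = 1.545
Session 2: z(0.71) = 0.553, z(0.05) = -1.645, d' = 2.198
Δd' = d'_Session 1 − d'_Session 2 = 1.545 − 2.198 = -0.653
Session 2 has the higher sensitivity.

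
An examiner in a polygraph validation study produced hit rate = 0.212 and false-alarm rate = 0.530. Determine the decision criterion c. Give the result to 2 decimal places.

z(0.212) = -0.800, z(0.530) = 0.075
c = −½·[z(H) + z(FA)] = −0.5 × (-0.800 + 0.075) = 0.3625

c = 0.36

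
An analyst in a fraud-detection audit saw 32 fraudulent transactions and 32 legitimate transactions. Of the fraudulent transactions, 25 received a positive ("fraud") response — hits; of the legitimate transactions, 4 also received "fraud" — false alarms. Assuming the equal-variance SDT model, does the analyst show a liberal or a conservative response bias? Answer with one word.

conservative

z(H) = 0.776, z(FA) = -1.150
c = −½·(z(H) + z(FA)) = 0.187
c > 0 → conservative criterion (biased toward responding “no”).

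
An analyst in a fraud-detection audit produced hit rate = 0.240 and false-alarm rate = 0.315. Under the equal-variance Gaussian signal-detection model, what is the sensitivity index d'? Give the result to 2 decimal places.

d' = -0.22

z(H) = z(0.240) = -0.7063
z(FA) = z(0.315) = -0.4817
d' = z(H) − z(FA) = -0.7063 − (-0.4817) = -0.2246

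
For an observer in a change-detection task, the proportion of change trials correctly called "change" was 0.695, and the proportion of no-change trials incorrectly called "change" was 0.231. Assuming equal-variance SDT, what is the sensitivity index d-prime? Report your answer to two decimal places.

Φ⁻¹(0.695) = 0.510, Φ⁻¹(0.231) = -0.736
d' = z(H) − z(FA) = 0.510 − (-0.736) = 1.246

d-prime = 1.25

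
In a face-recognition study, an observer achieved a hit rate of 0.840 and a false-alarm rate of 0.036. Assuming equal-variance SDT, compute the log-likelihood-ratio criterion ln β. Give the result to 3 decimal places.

ln β = 1.124

z(H) = 0.9945
z(FA) = -1.7991
ln β = −½·[z(H)² − z(FA)²] = −0.5 × (0.9890 − 3.2368) = 1.1239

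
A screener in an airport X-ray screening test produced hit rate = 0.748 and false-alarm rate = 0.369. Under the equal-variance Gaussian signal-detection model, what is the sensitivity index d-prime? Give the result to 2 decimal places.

d-prime = 1.00

z(H) = 0.668
z(FA) = -0.335
d' = z(H) − z(FA) = 0.668 − (-0.335) = 1.003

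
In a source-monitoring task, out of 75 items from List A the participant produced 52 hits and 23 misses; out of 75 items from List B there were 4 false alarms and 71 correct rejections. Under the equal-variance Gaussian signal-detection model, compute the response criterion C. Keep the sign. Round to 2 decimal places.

C = 0.55

H = 52/75 = 0.6933
FA = 4/75 = 0.0533
z(H) = 0.5052
z(FA) = -1.6137
c = −½·[z(H) + z(FA)] = −0.5 × (0.5052 + (-1.6137)) = 0.55425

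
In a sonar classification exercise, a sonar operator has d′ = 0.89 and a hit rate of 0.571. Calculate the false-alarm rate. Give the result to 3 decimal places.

z(hit rate) = z(0.571) = 0.1789
z(FA) = z(H) − d' = 0.1789 − 0.89 = -0.7111
false-alarm rate = Φ(-0.7111) = 0.2385

false-alarm rate = 0.239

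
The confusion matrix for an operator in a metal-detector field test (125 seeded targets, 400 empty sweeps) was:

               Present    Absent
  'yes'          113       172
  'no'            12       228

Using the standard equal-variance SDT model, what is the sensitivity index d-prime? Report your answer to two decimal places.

d-prime = 1.48

H = 113/125 = 0.9040
FA = 172/400 = 0.4300
z(H) = z(0.9040) = 1.305
z(FA) = z(0.4300) = -0.176
d' = z(H) − z(FA) = 1.305 − (-0.176) = 1.481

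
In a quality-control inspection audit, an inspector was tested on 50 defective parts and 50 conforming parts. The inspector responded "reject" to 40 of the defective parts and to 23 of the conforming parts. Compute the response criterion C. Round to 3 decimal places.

H = 40/50 = 0.8000
FA = 23/50 = 0.4600
z(H) = z(0.8000) = 0.8416
z(FA) = z(0.4600) = -0.1004
c = −½·[z(H) + z(FA)] = −0.5 × (0.8416 + (-0.1004)) = -0.3706

C = -0.371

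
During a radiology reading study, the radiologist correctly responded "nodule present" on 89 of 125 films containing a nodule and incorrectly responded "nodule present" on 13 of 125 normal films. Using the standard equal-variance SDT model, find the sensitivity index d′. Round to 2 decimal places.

d′ = 1.82

H = 89/125 = 0.7120
FA = 13/125 = 0.1040
z(H) = z(0.7120) = 0.559
z(FA) = z(0.1040) = -1.259
d' = z(H) − z(FA) = 0.559 − (-1.259) = 1.818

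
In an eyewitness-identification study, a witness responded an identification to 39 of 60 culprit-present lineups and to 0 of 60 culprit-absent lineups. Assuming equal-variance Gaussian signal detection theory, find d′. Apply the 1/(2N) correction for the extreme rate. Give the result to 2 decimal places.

The false-alarm rate is 0/60 = 0, so apply the 1/(2N) correction: FA → 1/(2·60) = 0.00833.
z(H) = z(0.65000) = 0.385
z(FA) = z(0.00833) = -2.394
d' = 0.385 − (-2.394) = 2.779

d′ = 2.78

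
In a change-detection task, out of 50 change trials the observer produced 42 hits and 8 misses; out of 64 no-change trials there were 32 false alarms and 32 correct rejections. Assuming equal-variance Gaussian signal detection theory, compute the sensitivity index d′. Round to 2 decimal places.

H = 42/50 = 0.8400
FA = 32/64 = 0.5000
z(H) = z(0.8400) = 0.994
z(FA) = z(0.5000) = 0.000
d' = z(H) − z(FA) = 0.994 − 0.000 = 0.994

d′ = 0.99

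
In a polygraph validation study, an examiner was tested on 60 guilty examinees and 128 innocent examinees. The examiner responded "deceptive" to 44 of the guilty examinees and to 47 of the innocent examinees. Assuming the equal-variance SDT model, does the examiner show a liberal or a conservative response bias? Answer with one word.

z(H) = 0.623, z(FA) = -0.339
c = −½·(z(H) + z(FA)) = -0.142
c < 0 → liberal criterion (biased toward responding “yes”).

liberal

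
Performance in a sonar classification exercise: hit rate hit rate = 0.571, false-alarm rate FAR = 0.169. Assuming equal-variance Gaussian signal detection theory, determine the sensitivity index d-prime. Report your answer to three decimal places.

d-prime = 1.137

z(H) = 0.1789
z(FA) = -0.9581
d' = z(H) − z(FA) = 0.1789 − (-0.9581) = 1.1370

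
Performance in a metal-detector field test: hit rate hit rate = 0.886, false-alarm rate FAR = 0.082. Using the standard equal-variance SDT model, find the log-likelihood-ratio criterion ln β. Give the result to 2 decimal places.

Φ⁻¹(H) = 1.206
Φ⁻¹(FA) = -1.392
ln β = −½·[z(H)² − z(FA)²] = −0.5 × (1.454 − 1.938) = 0.242

ln β = 0.24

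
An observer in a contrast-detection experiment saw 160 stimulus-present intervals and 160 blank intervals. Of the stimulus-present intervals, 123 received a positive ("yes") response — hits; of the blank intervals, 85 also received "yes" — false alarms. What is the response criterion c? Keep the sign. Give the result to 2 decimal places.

H = 123/160 = 0.7688
FA = 85/160 = 0.5312
Φ⁻¹(H) = 0.7349
Φ⁻¹(FA) = 0.0783
c = −½·[z(H) + z(FA)] = −0.5 × (0.7349 + 0.0783) = -0.4066
c < 0: the observer has a liberal response bias.

c = -0.41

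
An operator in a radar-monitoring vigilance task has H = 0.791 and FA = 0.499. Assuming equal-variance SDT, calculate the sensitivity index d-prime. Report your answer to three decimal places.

z(H) = 0.8099
z(FA) = -0.0025
d' = z(H) − z(FA) = 0.8099 − (-0.0025) = 0.8124

d-prime = 0.812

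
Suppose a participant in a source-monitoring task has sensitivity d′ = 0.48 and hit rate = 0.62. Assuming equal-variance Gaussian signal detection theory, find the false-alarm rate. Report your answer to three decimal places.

false-alarm rate = 0.431

z(hit rate) = z(0.62) = 0.3055
z(FA) = z(H) − d' = 0.3055 − 0.48 = -0.1745
false-alarm rate = Φ(-0.1745) = 0.4307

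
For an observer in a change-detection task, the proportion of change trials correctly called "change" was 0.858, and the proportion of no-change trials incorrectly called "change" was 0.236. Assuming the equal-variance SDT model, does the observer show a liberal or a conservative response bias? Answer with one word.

z(H) = 1.071, z(FA) = -0.719
c = −½·(z(H) + z(FA)) = -0.176
c < 0 → liberal criterion (biased toward responding “yes”).

liberal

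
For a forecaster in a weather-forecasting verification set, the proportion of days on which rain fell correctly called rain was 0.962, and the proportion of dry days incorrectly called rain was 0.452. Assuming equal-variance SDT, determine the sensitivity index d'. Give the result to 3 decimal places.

d' = 1.895

Φ⁻¹(0.962) = 1.7744, Φ⁻¹(0.452) = -0.1206
d' = z(H) − z(FA) = 1.7744 − (-0.1206) = 1.8950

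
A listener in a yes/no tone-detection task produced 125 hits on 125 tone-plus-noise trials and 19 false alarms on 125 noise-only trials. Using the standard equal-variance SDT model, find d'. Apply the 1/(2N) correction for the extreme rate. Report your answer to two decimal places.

The hit rate is 125/125 = 1, so apply the 1/(2N) correction: H → 1 − 1/(2·125) = 0.99600.
z(H) = z(0.99600) = 2.652
z(FA) = z(0.15200) = -1.028
d' = 2.652 − (-1.028) = 3.680

d' = 3.68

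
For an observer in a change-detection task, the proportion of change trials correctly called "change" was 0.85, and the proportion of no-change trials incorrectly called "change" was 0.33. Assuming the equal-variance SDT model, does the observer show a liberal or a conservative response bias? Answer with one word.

liberal

z(H) = 1.036, z(FA) = -0.440
c = −½·(z(H) + z(FA)) = -0.298
c < 0 → liberal criterion (biased toward responding “yes”).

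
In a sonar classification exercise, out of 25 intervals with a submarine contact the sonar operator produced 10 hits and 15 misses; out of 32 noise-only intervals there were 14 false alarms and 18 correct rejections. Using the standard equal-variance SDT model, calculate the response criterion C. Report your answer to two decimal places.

C = 0.21

H = 10/25 = 0.4000
FA = 14/32 = 0.4375
z(0.4000) = -0.2533, z(0.4375) = -0.1573
c = −½·[z(H) + z(FA)] = −0.5 × (-0.2533 + (-0.1573)) = 0.2053
c > 0: the sonar operator has a conservative response bias.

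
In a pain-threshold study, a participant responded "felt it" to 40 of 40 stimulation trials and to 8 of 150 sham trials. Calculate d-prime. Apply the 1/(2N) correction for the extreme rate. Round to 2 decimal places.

d-prime = 3.85

The hit rate is 40/40 = 1, so apply the 1/(2N) correction: H → 1 − 1/(2·40) = 0.98750.
z(H) = z(0.98750) = 2.241
z(FA) = z(0.05333) = -1.613
d' = 2.241 − (-1.613) = 3.854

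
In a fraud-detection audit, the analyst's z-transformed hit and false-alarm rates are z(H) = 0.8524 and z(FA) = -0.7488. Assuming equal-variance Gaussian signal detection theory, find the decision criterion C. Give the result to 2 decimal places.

C = -0.05

c = −½·[z(H) + z(FA)] = −½·(0.8524 + (-0.7488)) = -0.0518
c < 0: the analyst has a liberal response bias.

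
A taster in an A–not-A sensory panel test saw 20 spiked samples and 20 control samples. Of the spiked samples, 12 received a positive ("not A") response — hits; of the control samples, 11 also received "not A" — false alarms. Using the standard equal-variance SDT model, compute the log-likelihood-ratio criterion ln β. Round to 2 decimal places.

H = 12/20 = 0.6000
FA = 11/20 = 0.5500
z(H) = 0.253
z(FA) = 0.126
ln β = −½·[z(H)² − z(FA)²] = −0.5 × (0.064 − 0.016) = -0.024

ln β = -0.02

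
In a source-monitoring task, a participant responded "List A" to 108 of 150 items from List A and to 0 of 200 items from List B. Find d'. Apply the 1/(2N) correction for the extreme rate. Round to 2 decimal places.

The false-alarm rate is 0/200 = 0, so apply the 1/(2N) correction: FA → 1/(2·200) = 0.00250.
z(H) = z(0.72000) = 0.583
z(FA) = z(0.00250) = -2.807
d' = 0.583 − (-2.807) = 3.390

d' = 3.39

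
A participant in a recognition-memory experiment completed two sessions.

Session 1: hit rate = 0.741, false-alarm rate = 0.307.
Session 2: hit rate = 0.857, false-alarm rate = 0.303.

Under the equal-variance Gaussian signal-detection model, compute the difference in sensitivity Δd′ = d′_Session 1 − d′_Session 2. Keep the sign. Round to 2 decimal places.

Δd′ = -0.43

Session 1: z(0.741) = 0.646, z(0.307) = -0.504, d' = 1.150
Session 2: z(0.857) = 1.067, z(0.303) = -0.516, d' = 1.583
Δd' = d'_Session 1 − d'_Session 2 = 1.150 − 1.583 = -0.433
Session 2 has the higher sensitivity.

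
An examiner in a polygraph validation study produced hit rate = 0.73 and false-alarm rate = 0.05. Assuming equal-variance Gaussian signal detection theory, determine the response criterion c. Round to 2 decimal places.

c = 0.52

z(H) = 0.6128
z(FA) = -1.6449
c = −½·[z(H) + z(FA)] = −0.5 × (0.6128 + (-1.6449)) = 0.51605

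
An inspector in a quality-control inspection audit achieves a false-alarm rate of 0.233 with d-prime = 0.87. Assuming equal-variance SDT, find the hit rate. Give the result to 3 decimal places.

hit rate = 0.556

z(false-alarm rate) = z(0.233) = -0.7290
z(H) = z(FA) + d' = -0.7290 + 0.87 = 0.1410
hit rate = Φ(0.1410) = 0.5561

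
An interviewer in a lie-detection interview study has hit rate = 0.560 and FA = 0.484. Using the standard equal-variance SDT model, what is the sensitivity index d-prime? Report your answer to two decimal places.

d-prime = 0.19

Φ⁻¹(H) = 0.151
Φ⁻¹(FA) = -0.040
d' = z(H) − z(FA) = 0.151 − (-0.040) = 0.191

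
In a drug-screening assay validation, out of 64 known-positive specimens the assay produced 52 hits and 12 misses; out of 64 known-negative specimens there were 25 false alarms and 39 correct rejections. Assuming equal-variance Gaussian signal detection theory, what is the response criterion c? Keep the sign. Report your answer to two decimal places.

c = -0.30

H = 52/64 = 0.8125
FA = 25/64 = 0.3906
z(H) = z(0.8125) = 0.8871
z(FA) = z(0.3906) = -0.2778
c = −½·[z(H) + z(FA)] = −0.5 × (0.8871 + (-0.2778)) = -0.30465
c < 0: the assay has a liberal response bias.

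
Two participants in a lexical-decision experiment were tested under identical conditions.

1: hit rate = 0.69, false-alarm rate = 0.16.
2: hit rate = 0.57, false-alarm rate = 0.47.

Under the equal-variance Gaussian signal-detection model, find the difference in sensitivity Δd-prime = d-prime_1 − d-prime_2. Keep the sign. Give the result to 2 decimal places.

1: z(0.69) = 0.496, z(0.16) = -0.994, d' = 1.490
2: z(0.57) = 0.176, z(0.47) = -0.075, d' = 0.251
Δd' = d'_1 − d'_2 = 1.490 − 0.251 = 1.239
1 has the higher sensitivity.

Δd-prime = 1.24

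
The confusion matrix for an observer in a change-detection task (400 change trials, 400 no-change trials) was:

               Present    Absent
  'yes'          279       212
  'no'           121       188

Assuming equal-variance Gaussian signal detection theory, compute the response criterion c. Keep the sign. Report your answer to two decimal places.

H = 279/400 = 0.6975
FA = 212/400 = 0.5300
Φ⁻¹(0.6975) = 0.5172, Φ⁻¹(0.5300) = 0.0753
c = −½·[z(H) + z(FA)] = −0.5 × (0.5172 + 0.0753) = -0.29625
c < 0: the observer has a liberal response bias.

c = -0.30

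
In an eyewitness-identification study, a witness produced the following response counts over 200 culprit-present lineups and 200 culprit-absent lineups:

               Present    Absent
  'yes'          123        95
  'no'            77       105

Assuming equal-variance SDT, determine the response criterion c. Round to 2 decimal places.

c = -0.11

H = 123/200 = 0.6150
FA = 95/200 = 0.4750
Φ⁻¹(0.6150) = 0.2924, Φ⁻¹(0.4750) = -0.0627
c = −½·[z(H) + z(FA)] = −0.5 × (0.2924 + (-0.0627)) = -0.11485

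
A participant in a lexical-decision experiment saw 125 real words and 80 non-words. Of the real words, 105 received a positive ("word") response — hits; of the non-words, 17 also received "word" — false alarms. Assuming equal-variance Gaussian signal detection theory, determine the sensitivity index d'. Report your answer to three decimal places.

H = 105/125 = 0.8400
FA = 17/80 = 0.2125
z(H) = z(0.8400) = 0.9945
z(FA) = z(0.2125) = -0.7978
d' = z(H) − z(FA) = 0.9945 − (-0.7978) = 1.7923

d' = 1.792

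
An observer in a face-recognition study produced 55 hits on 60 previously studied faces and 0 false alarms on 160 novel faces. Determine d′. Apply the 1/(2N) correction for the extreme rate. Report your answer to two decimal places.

d′ = 4.12

The false-alarm rate is 0/160 = 0, so apply the 1/(2N) correction: FA → 1/(2·160) = 0.00313.
z(H) = z(0.91667) = 1.383
z(FA) = z(0.00313) = -2.734
d' = 1.383 − (-2.734) = 4.117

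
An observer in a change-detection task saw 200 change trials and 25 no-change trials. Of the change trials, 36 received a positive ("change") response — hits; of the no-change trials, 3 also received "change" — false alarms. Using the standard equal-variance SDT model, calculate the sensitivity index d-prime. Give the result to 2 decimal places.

d-prime = 0.26

H = 36/200 = 0.1800
FA = 3/25 = 0.1200
Φ⁻¹(0.1800) = -0.915, Φ⁻¹(0.1200) = -1.175
d' = z(H) − z(FA) = -0.915 − (-1.175) = 0.260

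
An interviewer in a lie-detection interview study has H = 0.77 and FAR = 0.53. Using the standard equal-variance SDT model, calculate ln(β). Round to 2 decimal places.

z(H) = 0.739
z(FA) = 0.075
ln β = −½·[z(H)² − z(FA)²] = −0.5 × (0.546 − 0.006) = -0.270

ln β = -0.27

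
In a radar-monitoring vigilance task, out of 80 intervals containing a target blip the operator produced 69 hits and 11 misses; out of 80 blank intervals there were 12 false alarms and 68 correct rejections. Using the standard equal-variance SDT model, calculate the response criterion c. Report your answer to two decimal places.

H = 69/80 = 0.8625
FA = 12/80 = 0.1500
Φ⁻¹(H) = 1.0916
Φ⁻¹(FA) = -1.0364
c = −½·[z(H) + z(FA)] = −0.5 × (1.0916 + (-1.0364)) = -0.0276

c = -0.03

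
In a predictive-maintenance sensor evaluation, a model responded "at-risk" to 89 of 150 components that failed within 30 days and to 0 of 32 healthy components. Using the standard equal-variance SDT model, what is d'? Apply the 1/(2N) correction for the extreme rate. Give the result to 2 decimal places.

The false-alarm rate is 0/32 = 0, so apply the 1/(2N) correction: FA → 1/(2·32) = 0.01562.
z(H) = z(0.59333) = 0.236
z(FA) = z(0.01562) = -2.154
d' = 0.236 − (-2.154) = 2.390

d' = 2.39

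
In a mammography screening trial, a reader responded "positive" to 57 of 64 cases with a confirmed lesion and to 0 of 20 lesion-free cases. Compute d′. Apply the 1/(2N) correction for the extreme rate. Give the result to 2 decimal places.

The false-alarm rate is 0/20 = 0, so apply the 1/(2N) correction: FA → 1/(2·20) = 0.02500.
z(H) = z(0.89062) = 1.230
z(FA) = z(0.02500) = -1.960
d' = 1.230 − (-1.960) = 3.190

d′ = 3.19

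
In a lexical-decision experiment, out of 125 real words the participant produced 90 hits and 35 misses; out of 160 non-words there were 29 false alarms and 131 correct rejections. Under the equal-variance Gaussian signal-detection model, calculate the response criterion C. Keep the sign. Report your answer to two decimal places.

C = 0.16

H = 90/125 = 0.7200
FA = 29/160 = 0.1812
Φ⁻¹(H) = 0.5828
Φ⁻¹(FA) = -0.9108
c = −½·[z(H) + z(FA)] = −0.5 × (0.5828 + (-0.9108)) = 0.1640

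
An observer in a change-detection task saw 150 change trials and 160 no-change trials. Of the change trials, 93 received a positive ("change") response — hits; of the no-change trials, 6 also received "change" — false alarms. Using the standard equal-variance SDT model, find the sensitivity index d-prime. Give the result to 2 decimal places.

d-prime = 2.09

H = 93/150 = 0.6200
FA = 6/160 = 0.0375
z(H) = 0.305
z(FA) = -1.780
d' = z(H) − z(FA) = 0.305 − (-1.780) = 2.085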